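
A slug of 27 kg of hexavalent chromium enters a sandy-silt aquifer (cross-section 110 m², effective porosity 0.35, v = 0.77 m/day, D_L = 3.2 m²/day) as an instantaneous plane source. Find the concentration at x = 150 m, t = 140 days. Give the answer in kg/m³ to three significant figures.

For an instantaneous plane source, C(x,t) = M/(n_e·A·√(4πDt)) · exp(−(x−vt)²/(4Dt)), with n_e·A the pore (flow) area.
Plume center vt = 0.77 × 140 = 107.8 m, so the well at 150 m is 42.2 m downgradient of the peak.
√(4πDt) = 75.03 m, giving peak height M/(n_e·A·√(4πDt)) = 27/(0.35 × 110 × 75.03) = 0.009347 kg/m³.
(x−vt)²/(4Dt) = (42.2)²/(4 × 3.2 × 140) = 0.9938; exp(−0.9938) = 0.3702.
C = 0.009347 × 0.3702 = 0.00346 kg/m³.

0.00346 kg/m³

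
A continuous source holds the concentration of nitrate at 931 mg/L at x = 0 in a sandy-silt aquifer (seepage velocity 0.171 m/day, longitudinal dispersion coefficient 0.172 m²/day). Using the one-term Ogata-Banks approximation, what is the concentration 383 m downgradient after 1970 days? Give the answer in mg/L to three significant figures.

For a continuous step input, C/C₀ ≈ ½·erfc((x−vt)/(2√(Dt))).
vt = 0.171 × 1970 = 336.87 m and 2√(Dt) = 2√(0.172 × 1970) = 36.82 m.
Argument (x−vt)/(2√(Dt)) = (383 − 336.87)/36.82 = 1.253; ½·erfc(1.253) = 0.03820.
C = 931 × 0.03820 = 35.6 mg/L.

35.6 mg/L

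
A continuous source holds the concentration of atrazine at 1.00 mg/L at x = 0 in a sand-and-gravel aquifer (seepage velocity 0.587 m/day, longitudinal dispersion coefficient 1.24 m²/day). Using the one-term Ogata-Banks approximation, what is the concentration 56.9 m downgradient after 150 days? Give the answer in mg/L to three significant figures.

For a continuous step input, C/C₀ ≈ ½·erfc((x−vt)/(2√(Dt))).
vt = 0.587 × 150 = 88.05 m and 2√(Dt) = 2√(1.24 × 150) = 27.28 m.
Argument (x−vt)/(2√(Dt)) = (56.9 − 88.05)/27.28 = -1.142; ½·erfc(-1.142) = 0.9468.
C = 1.00 × 0.9468 = 0.947 mg/L.

0.947 mg/L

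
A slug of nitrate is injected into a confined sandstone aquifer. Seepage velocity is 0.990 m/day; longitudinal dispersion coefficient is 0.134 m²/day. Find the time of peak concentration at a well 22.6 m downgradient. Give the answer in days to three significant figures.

22.7 days

For the 1D instantaneous-source solution, setting ∂C/∂t = 0 at fixed x gives v²t² + 2Dt − x² = 0, so t = (√(D² + v²x²) − D)/v².
√(D² + v²x²) = √(0.134² + 0.990² × 22.6²) = 22.37; v² = 0.9801.
t = (22.37 − 0.134)/0.9801 = 22.7 days (vs. the pure-advection estimate x/v = 22.8 d).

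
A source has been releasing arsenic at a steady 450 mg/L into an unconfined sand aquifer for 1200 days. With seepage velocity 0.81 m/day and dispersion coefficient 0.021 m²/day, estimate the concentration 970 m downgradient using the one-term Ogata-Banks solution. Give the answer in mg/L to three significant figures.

275 mg/L

For a continuous step input, C/C₀ ≈ ½·erfc((x−vt)/(2√(Dt))).
vt = 0.81 × 1200 = 972 m and 2√(Dt) = 2√(0.021 × 1200) = 10.04 m.
Argument (x−vt)/(2√(Dt)) = (970 − 972)/10.04 = -0.1992; ½·erfc(-0.1992) = 0.6109.
C = 450 × 0.6109 = 275 mg/L.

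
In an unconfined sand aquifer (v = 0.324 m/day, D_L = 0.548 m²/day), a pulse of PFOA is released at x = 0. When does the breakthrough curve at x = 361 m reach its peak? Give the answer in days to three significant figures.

For the 1D instantaneous-source solution, setting ∂C/∂t = 0 at fixed x gives v²t² + 2Dt − x² = 0, so t = (√(D² + v²x²) − D)/v².
√(D² + v²x²) = √(0.548² + 0.324² × 361²) = 117.0; v² = 0.104976.
t = (117.0 − 0.548)/0.104976 = 1110 days (vs. the pure-advection estimate x/v = 1110 d).

1110 days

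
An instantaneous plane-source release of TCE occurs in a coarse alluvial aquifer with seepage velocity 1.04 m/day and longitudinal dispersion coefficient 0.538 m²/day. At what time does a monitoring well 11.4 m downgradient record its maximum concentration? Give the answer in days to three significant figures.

For the 1D instantaneous-source solution, setting ∂C/∂t = 0 at fixed x gives v²t² + 2Dt − x² = 0, so t = (√(D² + v²x²) − D)/v².
√(D² + v²x²) = √(0.538² + 1.04² × 11.4²) = 11.87; v² = 1.0816.
t = (11.87 − 0.538)/1.0816 = 10.5 days (vs. the pure-advection estimate x/v = 11.0 d).

10.5 days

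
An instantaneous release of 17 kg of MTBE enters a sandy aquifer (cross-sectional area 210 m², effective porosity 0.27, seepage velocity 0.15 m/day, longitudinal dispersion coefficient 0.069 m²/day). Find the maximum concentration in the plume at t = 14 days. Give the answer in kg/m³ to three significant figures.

0.0861 kg/m³

The peak of an instantaneous 1D plume sits at x = vt; there the Gaussian factor is 1 and C_max = M/(n_e·A·√(4πDt)), where n_e·A is the pore area the mass is dissolved in.
√(4πDt) = √(4π × 0.069 × 14) = 3.484 m, so C_max = 17/(0.27 × 210 × 3.484) = 0.0861 kg/m³.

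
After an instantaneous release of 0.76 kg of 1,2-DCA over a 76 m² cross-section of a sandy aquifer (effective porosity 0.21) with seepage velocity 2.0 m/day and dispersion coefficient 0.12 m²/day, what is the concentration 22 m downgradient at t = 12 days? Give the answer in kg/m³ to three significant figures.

For an instantaneous plane source, C(x,t) = M/(n_e·A·√(4πDt)) · exp(−(x−vt)²/(4Dt)), with n_e·A the pore (flow) area.
Plume center vt = 2.0 × 12 = 24 m, so the well at 22 m is 2 m upgradient of the peak.
√(4πDt) = 4.254 m, giving peak height M/(n_e·A·√(4πDt)) = 0.76/(0.21 × 76 × 4.254) = 0.01119 kg/m³.
(x−vt)²/(4Dt) = (-2)²/(4 × 0.12 × 12) = 0.6944; exp(−0.6944) = 0.4994.
C = 0.01119 × 0.4994 = 0.00559 kg/m³.

0.00559 kg/m³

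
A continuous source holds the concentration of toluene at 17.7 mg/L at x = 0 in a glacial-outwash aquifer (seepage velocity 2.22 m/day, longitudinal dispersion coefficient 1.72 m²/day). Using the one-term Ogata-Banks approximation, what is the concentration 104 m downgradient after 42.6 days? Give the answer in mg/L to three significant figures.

3.86 mg/L

For a continuous step input, C/C₀ ≈ ½·erfc((x−vt)/(2√(Dt))).
vt = 2.22 × 42.6 = 94.572 m and 2√(Dt) = 2√(1.72 × 42.6) = 17.12 m.
Argument (x−vt)/(2√(Dt)) = (104 − 94.572)/17.12 = 0.5507; ½·erfc(0.5507) = 0.2180.
C = 17.7 × 0.2180 = 3.86 mg/L.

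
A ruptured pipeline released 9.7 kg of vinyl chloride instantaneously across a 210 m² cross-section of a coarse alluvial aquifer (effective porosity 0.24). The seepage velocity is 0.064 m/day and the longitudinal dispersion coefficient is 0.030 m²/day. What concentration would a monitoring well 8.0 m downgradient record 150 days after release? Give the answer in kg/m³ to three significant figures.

0.0222 kg/m³

For an instantaneous plane source, C(x,t) = M/(n_e·A·√(4πDt)) · exp(−(x−vt)²/(4Dt)), with n_e·A the pore (flow) area.
Plume center vt = 0.064 × 150 = 9.6 m, so the well at 8.0 m is 1.6 m upgradient of the peak.
√(4πDt) = 7.520 m, giving peak height M/(n_e·A·√(4πDt)) = 9.7/(0.24 × 210 × 7.520) = 0.02559 kg/m³.
(x−vt)²/(4Dt) = (-1.6)²/(4 × 0.030 × 150) = 0.1422; exp(−0.1422) = 0.8674.
C = 0.02559 × 0.8674 = 0.0222 kg/m³.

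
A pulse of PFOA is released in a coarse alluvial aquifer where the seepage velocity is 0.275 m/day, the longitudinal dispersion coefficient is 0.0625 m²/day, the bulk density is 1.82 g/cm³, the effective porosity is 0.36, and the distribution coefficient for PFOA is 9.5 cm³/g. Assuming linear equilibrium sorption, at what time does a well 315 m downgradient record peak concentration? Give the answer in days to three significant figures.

56100 days

Retardation factor R = 1 + ρ_b·K_d/n = 1 + 1.82 × 9.5/0.36 = 49.03.
Sorption retards both mechanisms: v_R = v/R = 0.005609 m/day, D_R = D/R = 0.001275 m²/day.
Peak time from v_R²t² + 2D_R t − x² = 0: t = (√(D_R² + v_R²x²) − D_R)/v_R².
√(D_R² + v_R²x²) = √(0.001275² + 0.005609² × 315²) = 1.767; v_R² = 3.146e-05.
t = (1.767 − 0.001275)/3.146e-05 = 56100 days.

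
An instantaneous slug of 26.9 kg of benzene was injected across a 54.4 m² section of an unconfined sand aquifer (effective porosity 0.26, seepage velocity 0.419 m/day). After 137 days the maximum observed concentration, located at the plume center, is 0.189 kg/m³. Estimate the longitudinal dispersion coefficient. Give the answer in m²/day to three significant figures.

At the plume center C_max = M/(n_e·A·√(4πDt)), so D = M²/(4πt·(n_e·A·C_max)²).
n_e·A·C_max = 0.26 × 54.4 × 0.189 = 2.673 kg/m.
D = 26.9²/(4π × 137 × 2.673²) = 0.0588 m²/day.

0.0588 m²/day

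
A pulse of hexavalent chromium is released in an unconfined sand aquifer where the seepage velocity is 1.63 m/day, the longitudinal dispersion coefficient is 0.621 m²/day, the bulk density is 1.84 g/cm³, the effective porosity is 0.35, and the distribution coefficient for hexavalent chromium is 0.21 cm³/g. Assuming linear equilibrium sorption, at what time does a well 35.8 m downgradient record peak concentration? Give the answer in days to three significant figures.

Retardation factor R = 1 + ρ_b·K_d/n = 1 + 1.84 × 0.21/0.35 = 2.104.
Sorption retards both mechanisms: v_R = v/R = 0.7747 m/day, D_R = D/R = 0.2952 m²/day.
Peak time from v_R²t² + 2D_R t − x² = 0: t = (√(D_R² + v_R²x²) − D_R)/v_R².
√(D_R² + v_R²x²) = √(0.2952² + 0.7747² × 35.8²) = 27.74; v_R² = 0.6002.
t = (27.74 − 0.2952)/0.6002 = 45.7 days.

45.7 days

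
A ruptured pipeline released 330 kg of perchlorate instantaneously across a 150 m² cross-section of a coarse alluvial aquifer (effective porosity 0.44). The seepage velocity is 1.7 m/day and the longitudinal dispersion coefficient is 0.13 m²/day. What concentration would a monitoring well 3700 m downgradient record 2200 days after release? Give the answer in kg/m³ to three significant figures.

0.0206 kg/m³

For an instantaneous plane source, C(x,t) = M/(n_e·A·√(4πDt)) · exp(−(x−vt)²/(4Dt)), with n_e·A the pore (flow) area.
Plume center vt = 1.7 × 2200 = 3740 m, so the well at 3700 m is 40 m upgradient of the peak.
√(4πDt) = 59.95 m, giving peak height M/(n_e·A·√(4πDt)) = 330/(0.44 × 150 × 59.95) = 0.08340 kg/m³.
(x−vt)²/(4Dt) = (-40)²/(4 × 0.13 × 2200) = 1.399; exp(−1.399) = 0.2468.
C = 0.08340 × 0.2468 = 0.0206 kg/m³.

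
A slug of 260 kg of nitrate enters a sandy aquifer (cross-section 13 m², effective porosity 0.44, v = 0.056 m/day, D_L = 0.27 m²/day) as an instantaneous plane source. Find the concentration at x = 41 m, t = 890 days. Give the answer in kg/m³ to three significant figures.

For an instantaneous plane source, C(x,t) = M/(n_e·A·√(4πDt)) · exp(−(x−vt)²/(4Dt)), with n_e·A the pore (flow) area.
Plume center vt = 0.056 × 890 = 49.84 m, so the well at 41 m is 8.84 m upgradient of the peak.
√(4πDt) = 54.95 m, giving peak height M/(n_e·A·√(4πDt)) = 260/(0.44 × 13 × 54.95) = 0.8272 kg/m³.
(x−vt)²/(4Dt) = (-8.84)²/(4 × 0.27 × 890) = 0.08130; exp(−0.08130) = 0.9219.
C = 0.8272 × 0.9219 = 0.763 kg/m³.

0.763 kg/m³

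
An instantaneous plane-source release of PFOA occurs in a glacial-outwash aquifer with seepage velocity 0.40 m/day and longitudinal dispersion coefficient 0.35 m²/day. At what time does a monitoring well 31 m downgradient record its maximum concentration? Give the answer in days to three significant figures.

75.3 days

For the 1D instantaneous-source solution, setting ∂C/∂t = 0 at fixed x gives v²t² + 2Dt − x² = 0, so t = (√(D² + v²x²) − D)/v².
√(D² + v²x²) = √(0.35² + 0.40² × 31²) = 12.40; v² = 0.16.
t = (12.40 − 0.35)/0.16 = 75.3 days (vs. the pure-advection estimate x/v = 77.5 d).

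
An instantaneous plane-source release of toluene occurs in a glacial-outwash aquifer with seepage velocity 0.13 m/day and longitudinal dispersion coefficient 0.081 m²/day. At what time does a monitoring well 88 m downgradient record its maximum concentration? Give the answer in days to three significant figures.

672 days

For the 1D instantaneous-source solution, setting ∂C/∂t = 0 at fixed x gives v²t² + 2Dt − x² = 0, so t = (√(D² + v²x²) − D)/v².
√(D² + v²x²) = √(0.081² + 0.13² × 88²) = 11.44; v² = 0.0169.
t = (11.44 − 0.081)/0.0169 = 672 days (vs. the pure-advection estimate x/v = 677 d).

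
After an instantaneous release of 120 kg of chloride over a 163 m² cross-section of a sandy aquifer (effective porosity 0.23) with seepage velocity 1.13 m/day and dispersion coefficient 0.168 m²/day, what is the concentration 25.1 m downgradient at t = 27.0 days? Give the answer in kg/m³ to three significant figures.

0.0845 kg/m³

For an instantaneous plane source, C(x,t) = M/(n_e·A·√(4πDt)) · exp(−(x−vt)²/(4Dt)), with n_e·A the pore (flow) area.
Plume center vt = 1.13 × 27.0 = 30.51 m, so the well at 25.1 m is 5.41 m upgradient of the peak.
√(4πDt) = 7.550 m, giving peak height M/(n_e·A·√(4πDt)) = 120/(0.23 × 163 × 7.550) = 0.4240 kg/m³.
(x−vt)²/(4Dt) = (-5.41)²/(4 × 0.168 × 27.0) = 1.613; exp(−1.613) = 0.1993.
C = 0.4240 × 0.1993 = 0.0845 kg/m³.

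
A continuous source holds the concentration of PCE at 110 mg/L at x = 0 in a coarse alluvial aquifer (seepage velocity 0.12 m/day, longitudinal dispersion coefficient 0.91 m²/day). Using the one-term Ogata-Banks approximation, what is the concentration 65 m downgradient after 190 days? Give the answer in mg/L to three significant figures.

For a continuous step input, C/C₀ ≈ ½·erfc((x−vt)/(2√(Dt))).
vt = 0.12 × 190 = 22.8 m and 2√(Dt) = 2√(0.91 × 190) = 26.30 m.
Argument (x−vt)/(2√(Dt)) = (65 − 22.8)/26.30 = 1.605; ½·erfc(1.605) = 0.01161.
C = 110 × 0.01161 = 1.28 mg/L.

1.28 mg/L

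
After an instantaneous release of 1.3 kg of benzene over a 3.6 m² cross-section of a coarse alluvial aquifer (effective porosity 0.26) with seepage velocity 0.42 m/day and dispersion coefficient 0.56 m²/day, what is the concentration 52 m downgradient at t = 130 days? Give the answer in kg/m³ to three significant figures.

For an instantaneous plane source, C(x,t) = M/(n_e·A·√(4πDt)) · exp(−(x−vt)²/(4Dt)), with n_e·A the pore (flow) area.
Plume center vt = 0.42 × 130 = 54.6 m, so the well at 52 m is 2.6 m upgradient of the peak.
√(4πDt) = 30.25 m, giving peak height M/(n_e·A·√(4πDt)) = 1.3/(0.26 × 3.6 × 30.25) = 0.04591 kg/m³.
(x−vt)²/(4Dt) = (-2.6)²/(4 × 0.56 × 130) = 0.02321; exp(−0.02321) = 0.9771.
C = 0.04591 × 0.9771 = 0.0449 kg/m³.

0.0449 kg/m³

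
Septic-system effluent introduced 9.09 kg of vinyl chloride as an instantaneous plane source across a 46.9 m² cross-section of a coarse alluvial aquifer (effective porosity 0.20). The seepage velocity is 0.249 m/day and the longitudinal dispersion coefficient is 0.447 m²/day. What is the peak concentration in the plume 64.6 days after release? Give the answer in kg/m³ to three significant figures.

0.0509 kg/m³

The peak of an instantaneous 1D plume sits at x = vt; there the Gaussian factor is 1 and C_max = M/(n_e·A·√(4πDt)), where n_e·A is the pore area the mass is dissolved in.
√(4πDt) = √(4π × 0.447 × 64.6) = 19.05 m, so C_max = 9.09/(0.20 × 46.9 × 19.05) = 0.0509 kg/m³.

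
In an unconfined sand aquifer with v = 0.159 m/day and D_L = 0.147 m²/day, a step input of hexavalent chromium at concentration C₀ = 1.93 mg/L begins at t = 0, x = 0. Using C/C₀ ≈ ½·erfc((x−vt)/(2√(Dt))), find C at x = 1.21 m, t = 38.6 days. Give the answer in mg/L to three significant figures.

1.79 mg/L

For a continuous step input, C/C₀ ≈ ½·erfc((x−vt)/(2√(Dt))).
vt = 0.159 × 38.6 = 6.1374 m and 2√(Dt) = 2√(0.147 × 38.6) = 4.764 m.
Argument (x−vt)/(2√(Dt)) = (1.21 − 6.1374)/4.764 = -1.034; ½·erfc(-1.034) = 0.9282.
C = 1.93 × 0.9282 = 1.79 mg/L.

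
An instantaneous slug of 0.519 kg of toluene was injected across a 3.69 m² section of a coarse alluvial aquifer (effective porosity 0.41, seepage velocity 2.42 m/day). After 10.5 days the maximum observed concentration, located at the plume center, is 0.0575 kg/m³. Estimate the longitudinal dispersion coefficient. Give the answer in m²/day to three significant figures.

0.270 m²/day

At the plume center C_max = M/(n_e·A·√(4πDt)), so D = M²/(4πt·(n_e·A·C_max)²).
n_e·A·C_max = 0.41 × 3.69 × 0.0575 = 0.08699 kg/m.
D = 0.519²/(4π × 10.5 × 0.08699²) = 0.270 m²/day.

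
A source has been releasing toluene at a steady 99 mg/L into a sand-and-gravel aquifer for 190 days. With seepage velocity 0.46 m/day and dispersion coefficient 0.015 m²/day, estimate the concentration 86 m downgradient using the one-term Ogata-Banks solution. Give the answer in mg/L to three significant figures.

71.4 mg/L

For a continuous step input, C/C₀ ≈ ½·erfc((x−vt)/(2√(Dt))).
vt = 0.46 × 190 = 87.4 m and 2√(Dt) = 2√(0.015 × 190) = 3.376 m.
Argument (x−vt)/(2√(Dt)) = (86 − 87.4)/3.376 = -0.4147; ½·erfc(-0.4147) = 0.7212.
C = 99 × 0.7212 = 71.4 mg/L.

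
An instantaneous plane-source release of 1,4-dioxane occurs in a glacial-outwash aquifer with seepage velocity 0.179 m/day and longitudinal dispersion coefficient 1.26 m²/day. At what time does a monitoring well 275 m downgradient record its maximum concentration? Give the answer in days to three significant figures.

1500 days

For the 1D instantaneous-source solution, setting ∂C/∂t = 0 at fixed x gives v²t² + 2Dt − x² = 0, so t = (√(D² + v²x²) − D)/v².
√(D² + v²x²) = √(1.26² + 0.179² × 275²) = 49.24; v² = 0.032041.
t = (49.24 − 1.26)/0.032041 = 1500 days (vs. the pure-advection estimate x/v = 1540 d).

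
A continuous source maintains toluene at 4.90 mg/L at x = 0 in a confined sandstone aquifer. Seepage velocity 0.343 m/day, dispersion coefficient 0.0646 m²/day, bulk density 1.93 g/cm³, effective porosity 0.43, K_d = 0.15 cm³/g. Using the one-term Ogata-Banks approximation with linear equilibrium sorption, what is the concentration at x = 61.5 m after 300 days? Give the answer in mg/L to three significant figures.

Retardation factor R = 1 + ρ_b·K_d/n = 1 + 1.93 × 0.15/0.43 = 1.673.
Sorption retards both mechanisms: v_R = v/R = 0.2050 m/day, D_R = D/R = 0.03861 m²/day.
v_R·t = 0.2050 × 300 = 61.5 m; 2√(D_R t) = 6.807 m; argument = (61.5 − 61.5)/6.807 = 0.
C = C₀ × ½·erfc(0) = 4.90 × 0.5000 = 2.45 mg/L.

2.45 mg/L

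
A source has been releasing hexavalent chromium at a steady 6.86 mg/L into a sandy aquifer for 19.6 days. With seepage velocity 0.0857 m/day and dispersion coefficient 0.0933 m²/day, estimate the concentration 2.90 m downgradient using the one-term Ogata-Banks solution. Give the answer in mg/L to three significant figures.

For a continuous step input, C/C₀ ≈ ½·erfc((x−vt)/(2√(Dt))).
vt = 0.0857 × 19.6 = 1.67972 m and 2√(Dt) = 2√(0.0933 × 19.6) = 2.705 m.
Argument (x−vt)/(2√(Dt)) = (2.90 − 1.67972)/2.705 = 0.4511; ½·erfc(0.4511) = 0.2618.
C = 6.86 × 0.2618 = 1.80 mg/L.

1.80 mg/L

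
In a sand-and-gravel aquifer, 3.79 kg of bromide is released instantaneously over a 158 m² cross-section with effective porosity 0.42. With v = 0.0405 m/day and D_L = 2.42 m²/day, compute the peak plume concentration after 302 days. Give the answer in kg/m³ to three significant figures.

0.000596 kg/m³

The peak of an instantaneous 1D plume sits at x = vt; there the Gaussian factor is 1 and C_max = M/(n_e·A·√(4πDt)), where n_e·A is the pore area the mass is dissolved in.
√(4πDt) = √(4π × 2.42 × 302) = 95.83 m, so C_max = 3.79/(0.42 × 158 × 95.83) = 0.000596 kg/m³.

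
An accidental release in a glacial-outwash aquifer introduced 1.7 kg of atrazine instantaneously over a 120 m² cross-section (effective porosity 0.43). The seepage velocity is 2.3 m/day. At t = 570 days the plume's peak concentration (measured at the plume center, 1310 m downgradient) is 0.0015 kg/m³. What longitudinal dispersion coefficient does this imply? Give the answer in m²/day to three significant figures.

0.0673 m²/day

At the plume center C_max = M/(n_e·A·√(4πDt)), so D = M²/(4πt·(n_e·A·C_max)²).
n_e·A·C_max = 0.43 × 120 × 0.0015 = 0.07740 kg/m.
D = 1.7²/(4π × 570 × 0.07740²) = 0.0673 m²/day.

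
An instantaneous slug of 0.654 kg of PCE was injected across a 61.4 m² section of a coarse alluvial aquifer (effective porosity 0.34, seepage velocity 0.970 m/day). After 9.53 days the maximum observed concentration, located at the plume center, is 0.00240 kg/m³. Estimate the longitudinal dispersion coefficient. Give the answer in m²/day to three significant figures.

1.42 m²/day

At the plume center C_max = M/(n_e·A·√(4πDt)), so D = M²/(4πt·(n_e·A·C_max)²).
n_e·A·C_max = 0.34 × 61.4 × 0.00240 = 0.05010 kg/m.
D = 0.654²/(4π × 9.53 × 0.05010²) = 1.42 m²/day.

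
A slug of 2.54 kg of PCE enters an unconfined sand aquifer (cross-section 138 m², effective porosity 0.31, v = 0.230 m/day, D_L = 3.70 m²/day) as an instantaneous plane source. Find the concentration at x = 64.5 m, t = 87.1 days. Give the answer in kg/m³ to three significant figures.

0.000201 kg/m³

For an instantaneous plane source, C(x,t) = M/(n_e·A·√(4πDt)) · exp(−(x−vt)²/(4Dt)), with n_e·A the pore (flow) area.
Plume center vt = 0.230 × 87.1 = 20.033 m, so the well at 64.5 m is 44.467 m downgradient of the peak.
√(4πDt) = 63.64 m, giving peak height M/(n_e·A·√(4πDt)) = 2.54/(0.31 × 138 × 63.64) = 0.0009330 kg/m³.
(x−vt)²/(4Dt) = (44.467)²/(4 × 3.70 × 87.1) = 1.534; exp(−1.534) = 0.2157.
C = 0.0009330 × 0.2157 = 0.000201 kg/m³.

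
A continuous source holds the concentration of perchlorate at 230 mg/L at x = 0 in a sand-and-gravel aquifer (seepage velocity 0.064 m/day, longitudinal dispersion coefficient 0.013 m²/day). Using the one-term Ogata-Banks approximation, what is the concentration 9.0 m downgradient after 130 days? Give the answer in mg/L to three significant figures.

For a continuous step input, C/C₀ ≈ ½·erfc((x−vt)/(2√(Dt))).
vt = 0.064 × 130 = 8.32 m and 2√(Dt) = 2√(0.013 × 130) = 2.600 m.
Argument (x−vt)/(2√(Dt)) = (9.0 − 8.32)/2.600 = 0.2615; ½·erfc(0.2615) = 0.3558.
C = 230 × 0.3558 = 81.8 mg/L.

81.8 mg/L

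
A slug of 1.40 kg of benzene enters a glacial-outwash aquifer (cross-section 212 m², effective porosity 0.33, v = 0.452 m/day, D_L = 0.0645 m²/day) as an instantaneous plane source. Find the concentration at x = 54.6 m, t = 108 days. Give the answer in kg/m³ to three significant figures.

For an instantaneous plane source, C(x,t) = M/(n_e·A·√(4πDt)) · exp(−(x−vt)²/(4Dt)), with n_e·A the pore (flow) area.
Plume center vt = 0.452 × 108 = 48.816 m, so the well at 54.6 m is 5.784 m downgradient of the peak.
√(4πDt) = 9.356 m, giving peak height M/(n_e·A·√(4πDt)) = 1.40/(0.33 × 212 × 9.356) = 0.002139 kg/m³.
(x−vt)²/(4Dt) = (5.784)²/(4 × 0.0645 × 108) = 1.201; exp(−1.201) = 0.3009.
C = 0.002139 × 0.3009 = 0.000644 kg/m³.

0.000644 kg/m³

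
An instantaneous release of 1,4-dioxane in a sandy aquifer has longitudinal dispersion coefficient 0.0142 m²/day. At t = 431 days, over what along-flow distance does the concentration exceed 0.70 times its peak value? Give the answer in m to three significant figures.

5.91 m

The plume is Gaussian with σ = √(2Dt) = √(2 × 0.0142 × 431) = 3.499 m.
C/C_peak = exp(−Δx²/(2σ²)) = 0.70 ⇒ Δx = σ·√(−2 ln 0.70) = 3.499 × 0.8446 = 2.955 m.
Width = 2Δx = 5.91 m.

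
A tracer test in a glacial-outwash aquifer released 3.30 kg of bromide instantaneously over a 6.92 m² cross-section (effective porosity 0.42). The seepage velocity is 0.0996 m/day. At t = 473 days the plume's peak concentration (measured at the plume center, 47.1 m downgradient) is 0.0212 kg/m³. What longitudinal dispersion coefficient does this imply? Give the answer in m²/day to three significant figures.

0.483 m²/day

At the plume center C_max = M/(n_e·A·√(4πDt)), so D = M²/(4πt·(n_e·A·C_max)²).
n_e·A·C_max = 0.42 × 6.92 × 0.0212 = 0.06162 kg/m.
D = 3.30²/(4π × 473 × 0.06162²) = 0.483 m²/day.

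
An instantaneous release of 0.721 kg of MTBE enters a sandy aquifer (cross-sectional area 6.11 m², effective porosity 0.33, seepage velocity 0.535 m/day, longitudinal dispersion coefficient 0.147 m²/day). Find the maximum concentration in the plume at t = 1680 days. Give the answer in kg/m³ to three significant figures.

0.00642 kg/m³

The peak of an instantaneous 1D plume sits at x = vt; there the Gaussian factor is 1 and C_max = M/(n_e·A·√(4πDt)), where n_e·A is the pore area the mass is dissolved in.
√(4πDt) = √(4π × 0.147 × 1680) = 55.71 m, so C_max = 0.721/(0.33 × 6.11 × 55.71) = 0.00642 kg/m³.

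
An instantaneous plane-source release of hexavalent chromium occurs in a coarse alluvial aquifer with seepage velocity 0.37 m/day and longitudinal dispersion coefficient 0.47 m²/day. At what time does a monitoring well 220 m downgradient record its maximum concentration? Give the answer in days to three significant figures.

591 days

For the 1D instantaneous-source solution, setting ∂C/∂t = 0 at fixed x gives v²t² + 2Dt − x² = 0, so t = (√(D² + v²x²) − D)/v².
√(D² + v²x²) = √(0.47² + 0.37² × 220²) = 81.40; v² = 0.1369.
t = (81.40 − 0.47)/0.1369 = 591 days (vs. the pure-advection estimate x/v = 595 d).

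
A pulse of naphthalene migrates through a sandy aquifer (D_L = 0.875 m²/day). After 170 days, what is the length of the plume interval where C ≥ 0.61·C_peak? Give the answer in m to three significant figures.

34.3 m

The plume is Gaussian with σ = √(2Dt) = √(2 × 0.875 × 170) = 17.25 m.
C/C_peak = exp(−Δx²/(2σ²)) = 0.61 ⇒ Δx = σ·√(−2 ln 0.61) = 17.25 × 0.9943 = 17.15 m.
Width = 2Δx = 34.3 m.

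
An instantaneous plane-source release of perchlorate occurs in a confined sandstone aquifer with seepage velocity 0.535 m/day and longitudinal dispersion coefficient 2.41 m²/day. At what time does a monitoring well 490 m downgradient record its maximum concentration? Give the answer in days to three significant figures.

908 days

For the 1D instantaneous-source solution, setting ∂C/∂t = 0 at fixed x gives v²t² + 2Dt − x² = 0, so t = (√(D² + v²x²) − D)/v².
√(D² + v²x²) = √(2.41² + 0.535² × 490²) = 262.2; v² = 0.286225.
t = (262.2 − 2.41)/0.286225 = 908 days (vs. the pure-advection estimate x/v = 916 d).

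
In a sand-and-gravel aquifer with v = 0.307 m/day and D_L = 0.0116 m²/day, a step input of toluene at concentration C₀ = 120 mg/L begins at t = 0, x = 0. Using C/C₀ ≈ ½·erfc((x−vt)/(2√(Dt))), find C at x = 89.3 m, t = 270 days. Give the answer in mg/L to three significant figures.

For a continuous step input, C/C₀ ≈ ½·erfc((x−vt)/(2√(Dt))).
vt = 0.307 × 270 = 82.89 m and 2√(Dt) = 2√(0.0116 × 270) = 3.539 m.
Argument (x−vt)/(2√(Dt)) = (89.3 − 82.89)/3.539 = 1.811; ½·erfc(1.811) = 0.005216.
C = 120 × 0.005216 = 0.626 mg/L.

0.626 mg/L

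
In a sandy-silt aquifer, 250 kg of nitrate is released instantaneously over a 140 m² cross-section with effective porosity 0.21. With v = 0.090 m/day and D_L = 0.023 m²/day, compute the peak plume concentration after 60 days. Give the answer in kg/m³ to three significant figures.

2.04 kg/m³

The peak of an instantaneous 1D plume sits at x = vt; there the Gaussian factor is 1 and C_max = M/(n_e·A·√(4πDt)), where n_e·A is the pore area the mass is dissolved in.
√(4πDt) = √(4π × 0.023 × 60) = 4.164 m, so C_max = 250/(0.21 × 140 × 4.164) = 2.04 kg/m³.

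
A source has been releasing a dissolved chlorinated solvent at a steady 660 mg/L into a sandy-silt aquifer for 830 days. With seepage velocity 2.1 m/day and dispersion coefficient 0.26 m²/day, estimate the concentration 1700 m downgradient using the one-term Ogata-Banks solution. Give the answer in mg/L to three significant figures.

647 mg/L

For a continuous step input, C/C₀ ≈ ½·erfc((x−vt)/(2√(Dt))).
vt = 2.1 × 830 = 1743 m and 2√(Dt) = 2√(0.26 × 830) = 29.38 m.
Argument (x−vt)/(2√(Dt)) = (1700 − 1743)/29.38 = -1.464; ½·erfc(-1.464) = 0.9808.
C = 660 × 0.9808 = 647 mg/L.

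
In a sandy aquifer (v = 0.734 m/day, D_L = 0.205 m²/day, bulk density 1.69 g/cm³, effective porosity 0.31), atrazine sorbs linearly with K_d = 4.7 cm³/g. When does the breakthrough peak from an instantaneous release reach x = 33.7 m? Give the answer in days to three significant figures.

1210 days

Retardation factor R = 1 + ρ_b·K_d/n = 1 + 1.69 × 4.7/0.31 = 26.62.
Sorption retards both mechanisms: v_R = v/R = 0.02757 m/day, D_R = D/R = 0.007701 m²/day.
Peak time from v_R²t² + 2D_R t − x² = 0: t = (√(D_R² + v_R²x²) − D_R)/v_R².
√(D_R² + v_R²x²) = √(0.007701² + 0.02757² × 33.7²) = 0.9291; v_R² = 0.0007601.
t = (0.9291 − 0.007701)/0.0007601 = 1210 days.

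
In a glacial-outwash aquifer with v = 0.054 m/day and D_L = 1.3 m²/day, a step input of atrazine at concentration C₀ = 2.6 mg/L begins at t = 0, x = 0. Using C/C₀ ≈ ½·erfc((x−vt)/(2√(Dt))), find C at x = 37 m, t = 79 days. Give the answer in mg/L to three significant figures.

For a continuous step input, C/C₀ ≈ ½·erfc((x−vt)/(2√(Dt))).
vt = 0.054 × 79 = 4.266 m and 2√(Dt) = 2√(1.3 × 79) = 20.27 m.
Argument (x−vt)/(2√(Dt)) = (37 − 4.266)/20.27 = 1.615; ½·erfc(1.615) = 0.01119.
C = 2.6 × 0.01119 = 0.0291 mg/L.

0.0291 mg/L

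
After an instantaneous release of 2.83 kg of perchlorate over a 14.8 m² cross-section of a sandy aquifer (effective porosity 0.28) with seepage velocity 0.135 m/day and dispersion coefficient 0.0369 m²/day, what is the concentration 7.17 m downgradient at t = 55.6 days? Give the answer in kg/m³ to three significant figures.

For an instantaneous plane source, C(x,t) = M/(n_e·A·√(4πDt)) · exp(−(x−vt)²/(4Dt)), with n_e·A the pore (flow) area.
Plume center vt = 0.135 × 55.6 = 7.506 m, so the well at 7.17 m is 0.336 m upgradient of the peak.
√(4πDt) = 5.078 m, giving peak height M/(n_e·A·√(4πDt)) = 2.83/(0.28 × 14.8 × 5.078) = 0.1345 kg/m³.
(x−vt)²/(4Dt) = (-0.336)²/(4 × 0.0369 × 55.6) = 0.01376; exp(−0.01376) = 0.9863.
C = 0.1345 × 0.9863 = 0.133 kg/m³.

0.133 kg/m³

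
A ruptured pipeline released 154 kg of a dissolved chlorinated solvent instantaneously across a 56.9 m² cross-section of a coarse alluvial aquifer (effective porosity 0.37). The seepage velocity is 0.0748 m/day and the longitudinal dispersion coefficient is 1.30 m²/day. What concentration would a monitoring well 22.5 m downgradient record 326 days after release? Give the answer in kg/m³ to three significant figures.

0.100 kg/m³

For an instantaneous plane source, C(x,t) = M/(n_e·A·√(4πDt)) · exp(−(x−vt)²/(4Dt)), with n_e·A the pore (flow) area.
Plume center vt = 0.0748 × 326 = 24.3848 m, so the well at 22.5 m is 1.8848 m upgradient of the peak.
√(4πDt) = 72.98 m, giving peak height M/(n_e·A·√(4πDt)) = 154/(0.37 × 56.9 × 72.98) = 0.1002 kg/m³.
(x−vt)²/(4Dt) = (-1.8848)²/(4 × 1.30 × 326) = 0.002096; exp(−0.002096) = 0.9979.
C = 0.1002 × 0.9979 = 0.100 kg/m³.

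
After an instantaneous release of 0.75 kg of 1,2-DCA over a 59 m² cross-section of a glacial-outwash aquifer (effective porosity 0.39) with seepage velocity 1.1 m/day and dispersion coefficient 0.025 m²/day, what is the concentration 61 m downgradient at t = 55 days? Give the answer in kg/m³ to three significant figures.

For an instantaneous plane source, C(x,t) = M/(n_e·A·√(4πDt)) · exp(−(x−vt)²/(4Dt)), with n_e·A the pore (flow) area.
Plume center vt = 1.1 × 55 = 60.5 m, so the well at 61 m is 0.5 m downgradient of the peak.
√(4πDt) = 4.157 m, giving peak height M/(n_e·A·√(4πDt)) = 0.75/(0.39 × 59 × 4.157) = 0.007841 kg/m³.
(x−vt)²/(4Dt) = (0.5)²/(4 × 0.025 × 55) = 0.04545; exp(−0.04545) = 0.9556.
C = 0.007841 × 0.9556 = 0.00749 kg/m³.

0.00749 kg/m³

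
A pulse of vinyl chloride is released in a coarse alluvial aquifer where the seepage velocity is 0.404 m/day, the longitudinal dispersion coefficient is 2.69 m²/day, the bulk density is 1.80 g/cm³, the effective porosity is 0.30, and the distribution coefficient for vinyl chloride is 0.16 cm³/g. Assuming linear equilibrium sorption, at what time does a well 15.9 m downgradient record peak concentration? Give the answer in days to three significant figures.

Retardation factor R = 1 + ρ_b·K_d/n = 1 + 1.80 × 0.16/0.30 = 1.960.
Sorption retards both mechanisms: v_R = v/R = 0.2061 m/day, D_R = D/R = 1.372 m²/day.
Peak time from v_R²t² + 2D_R t − x² = 0: t = (√(D_R² + v_R²x²) − D_R)/v_R².
√(D_R² + v_R²x²) = √(1.372² + 0.2061² × 15.9²) = 3.553; v_R² = 0.04248.
t = (3.553 − 1.372)/0.04248 = 51.3 days.

51.3 days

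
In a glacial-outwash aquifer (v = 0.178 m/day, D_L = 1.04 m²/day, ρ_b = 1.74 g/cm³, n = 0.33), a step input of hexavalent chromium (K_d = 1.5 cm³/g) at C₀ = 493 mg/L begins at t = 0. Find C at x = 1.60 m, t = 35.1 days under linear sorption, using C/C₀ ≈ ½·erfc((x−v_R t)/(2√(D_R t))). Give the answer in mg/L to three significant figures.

Retardation factor R = 1 + ρ_b·K_d/n = 1 + 1.74 × 1.5/0.33 = 8.909.
Sorption retards both mechanisms: v_R = v/R = 0.01998 m/day, D_R = D/R = 0.1167 m²/day.
v_R·t = 0.01998 × 35.1 = 0.701298 m; 2√(D_R t) = 4.048 m; argument = (1.60 − 0.701298)/4.048 = 0.2220.
C = C₀ × ½·erfc(0.2220) = 493 × 0.3768 = 186 mg/L.

186 mg/L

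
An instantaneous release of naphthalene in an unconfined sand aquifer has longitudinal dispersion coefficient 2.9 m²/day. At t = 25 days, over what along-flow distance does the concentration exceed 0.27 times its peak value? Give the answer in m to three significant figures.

The plume is Gaussian with σ = √(2Dt) = √(2 × 2.9 × 25) = 12.04 m.
C/C_peak = exp(−Δx²/(2σ²)) = 0.27 ⇒ Δx = σ·√(−2 ln 0.27) = 12.04 × 1.618 = 19.48 m.
Width = 2Δx = 39.0 m.

39.0 m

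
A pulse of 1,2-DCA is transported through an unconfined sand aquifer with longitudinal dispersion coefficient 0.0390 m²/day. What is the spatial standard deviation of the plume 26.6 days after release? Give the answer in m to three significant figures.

Dispersive spreading gives a Gaussian with σ² = 2Dt; advection only shifts the center.
σ = √(2 × 0.0390 × 26.6) = 1.44 m.

1.44 m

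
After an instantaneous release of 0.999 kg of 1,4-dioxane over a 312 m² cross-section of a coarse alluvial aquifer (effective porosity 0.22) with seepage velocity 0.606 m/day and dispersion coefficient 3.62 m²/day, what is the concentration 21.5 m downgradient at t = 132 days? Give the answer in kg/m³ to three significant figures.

3.14e-05 kg/m³

For an instantaneous plane source, C(x,t) = M/(n_e·A·√(4πDt)) · exp(−(x−vt)²/(4Dt)), with n_e·A the pore (flow) area.
Plume center vt = 0.606 × 132 = 79.992 m, so the well at 21.5 m is 58.492 m upgradient of the peak.
√(4πDt) = 77.49 m, giving peak height M/(n_e·A·√(4πDt)) = 0.999/(0.22 × 312 × 77.49) = 0.0001878 kg/m³.
(x−vt)²/(4Dt) = (-58.492)²/(4 × 3.62 × 132) = 1.790; exp(−1.790) = 0.1670.
C = 0.0001878 × 0.1670 = 3.14e-05 kg/m³.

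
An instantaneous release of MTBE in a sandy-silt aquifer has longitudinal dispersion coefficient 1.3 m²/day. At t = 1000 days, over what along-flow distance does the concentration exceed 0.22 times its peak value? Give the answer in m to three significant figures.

The plume is Gaussian with σ = √(2Dt) = √(2 × 1.3 × 1000) = 50.99 m.
C/C_peak = exp(−Δx²/(2σ²)) = 0.22 ⇒ Δx = σ·√(−2 ln 0.22) = 50.99 × 1.740 = 88.72 m.
Width = 2Δx = 177 m.

177 m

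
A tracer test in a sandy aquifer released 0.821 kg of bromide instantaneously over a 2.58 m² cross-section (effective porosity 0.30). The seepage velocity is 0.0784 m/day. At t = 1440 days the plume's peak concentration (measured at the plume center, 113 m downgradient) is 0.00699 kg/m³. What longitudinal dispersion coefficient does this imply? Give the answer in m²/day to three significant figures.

1.27 m²/day

At the plume center C_max = M/(n_e·A·√(4πDt)), so D = M²/(4πt·(n_e·A·C_max)²).
n_e·A·C_max = 0.30 × 2.58 × 0.00699 = 0.005410 kg/m.
D = 0.821²/(4π × 1440 × 0.005410²) = 1.27 m²/day.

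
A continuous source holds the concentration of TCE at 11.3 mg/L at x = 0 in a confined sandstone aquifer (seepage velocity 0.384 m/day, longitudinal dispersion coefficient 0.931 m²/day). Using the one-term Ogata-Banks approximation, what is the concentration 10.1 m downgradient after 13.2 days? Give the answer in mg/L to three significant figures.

For a continuous step input, C/C₀ ≈ ½·erfc((x−vt)/(2√(Dt))).
vt = 0.384 × 13.2 = 5.0688 m and 2√(Dt) = 2√(0.931 × 13.2) = 7.011 m.
Argument (x−vt)/(2√(Dt)) = (10.1 − 5.0688)/7.011 = 0.7176; ½·erfc(0.7176) = 0.1551.
C = 11.3 × 0.1551 = 1.75 mg/L.

1.75 mg/L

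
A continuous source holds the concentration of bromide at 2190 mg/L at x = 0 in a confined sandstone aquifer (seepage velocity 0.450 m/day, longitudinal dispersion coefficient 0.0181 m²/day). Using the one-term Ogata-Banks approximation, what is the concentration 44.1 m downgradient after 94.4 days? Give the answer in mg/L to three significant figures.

For a continuous step input, C/C₀ ≈ ½·erfc((x−vt)/(2√(Dt))).
vt = 0.450 × 94.4 = 42.48 m and 2√(Dt) = 2√(0.0181 × 94.4) = 2.614 m.
Argument (x−vt)/(2√(Dt)) = (44.1 − 42.48)/2.614 = 0.6197; ½·erfc(0.6197) = 0.1904.
C = 2190 × 0.1904 = 417 mg/L.

417 mg/L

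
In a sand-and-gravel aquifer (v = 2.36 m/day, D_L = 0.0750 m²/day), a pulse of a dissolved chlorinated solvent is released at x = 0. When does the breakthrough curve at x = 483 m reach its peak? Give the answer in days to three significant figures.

205 days

For the 1D instantaneous-source solution, setting ∂C/∂t = 0 at fixed x gives v²t² + 2Dt − x² = 0, so t = (√(D² + v²x²) − D)/v².
√(D² + v²x²) = √(0.0750² + 2.36² × 483²) = 1140; v² = 5.5696.
t = (1140 − 0.0750)/5.5696 = 205 days (vs. the pure-advection estimate x/v = 205 d).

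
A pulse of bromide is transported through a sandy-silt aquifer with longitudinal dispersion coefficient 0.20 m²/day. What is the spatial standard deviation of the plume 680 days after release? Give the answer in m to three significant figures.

Dispersive spreading gives a Gaussian with σ² = 2Dt; advection only shifts the center.
σ = √(2 × 0.20 × 680) = 16.5 m.

16.5 m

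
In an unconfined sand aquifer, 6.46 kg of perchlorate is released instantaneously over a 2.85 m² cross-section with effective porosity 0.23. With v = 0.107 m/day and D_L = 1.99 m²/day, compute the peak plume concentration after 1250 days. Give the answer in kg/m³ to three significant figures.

0.0557 kg/m³

The peak of an instantaneous 1D plume sits at x = vt; there the Gaussian factor is 1 and C_max = M/(n_e·A·√(4πDt)), where n_e·A is the pore area the mass is dissolved in.
√(4πDt) = √(4π × 1.99 × 1250) = 176.8 m, so C_max = 6.46/(0.23 × 2.85 × 176.8) = 0.0557 kg/m³.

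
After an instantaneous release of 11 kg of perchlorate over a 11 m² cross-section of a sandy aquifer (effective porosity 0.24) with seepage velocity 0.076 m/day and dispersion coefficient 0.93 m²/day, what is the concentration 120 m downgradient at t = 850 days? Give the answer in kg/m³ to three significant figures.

0.0158 kg/m³

For an instantaneous plane source, C(x,t) = M/(n_e·A·√(4πDt)) · exp(−(x−vt)²/(4Dt)), with n_e·A the pore (flow) area.
Plume center vt = 0.076 × 850 = 64.6 m, so the well at 120 m is 55.4 m downgradient of the peak.
√(4πDt) = 99.67 m, giving peak height M/(n_e·A·√(4πDt)) = 11/(0.24 × 11 × 99.67) = 0.04180 kg/m³.
(x−vt)²/(4Dt) = (55.4)²/(4 × 0.93 × 850) = 0.9706; exp(−0.9706) = 0.3789.
C = 0.04180 × 0.3789 = 0.0158 kg/m³.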